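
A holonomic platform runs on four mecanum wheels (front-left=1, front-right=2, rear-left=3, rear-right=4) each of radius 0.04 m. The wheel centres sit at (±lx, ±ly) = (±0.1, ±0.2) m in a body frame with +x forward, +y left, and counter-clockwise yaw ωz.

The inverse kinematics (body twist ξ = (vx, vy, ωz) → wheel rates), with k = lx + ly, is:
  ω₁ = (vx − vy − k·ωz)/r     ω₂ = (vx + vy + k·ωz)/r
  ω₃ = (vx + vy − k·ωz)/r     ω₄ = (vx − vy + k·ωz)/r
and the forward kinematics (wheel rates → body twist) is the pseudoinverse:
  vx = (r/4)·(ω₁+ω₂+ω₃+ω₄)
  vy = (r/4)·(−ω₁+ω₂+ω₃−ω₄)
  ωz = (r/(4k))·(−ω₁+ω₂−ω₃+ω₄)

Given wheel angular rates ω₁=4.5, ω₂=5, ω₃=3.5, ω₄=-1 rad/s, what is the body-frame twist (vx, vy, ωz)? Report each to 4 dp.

k = lx + ly = 0.1 + 0.2 = 0.3000
ω₁+ω₂+ω₃+ω₄ = 12.0000  →  vx = (0.04/4)·12.0000 = 0.1200
−ω₁+ω₂+ω₃−ω₄ = 5.0000  →  vy = (0.04/4)·5.0000 = 0.0500
−ω₁+ω₂−ω₃+ω₄ = -4.0000  →  ωz = (0.04/1.2000)·-4.0000 = -0.1333

(0.1200, 0.0500, -0.1333)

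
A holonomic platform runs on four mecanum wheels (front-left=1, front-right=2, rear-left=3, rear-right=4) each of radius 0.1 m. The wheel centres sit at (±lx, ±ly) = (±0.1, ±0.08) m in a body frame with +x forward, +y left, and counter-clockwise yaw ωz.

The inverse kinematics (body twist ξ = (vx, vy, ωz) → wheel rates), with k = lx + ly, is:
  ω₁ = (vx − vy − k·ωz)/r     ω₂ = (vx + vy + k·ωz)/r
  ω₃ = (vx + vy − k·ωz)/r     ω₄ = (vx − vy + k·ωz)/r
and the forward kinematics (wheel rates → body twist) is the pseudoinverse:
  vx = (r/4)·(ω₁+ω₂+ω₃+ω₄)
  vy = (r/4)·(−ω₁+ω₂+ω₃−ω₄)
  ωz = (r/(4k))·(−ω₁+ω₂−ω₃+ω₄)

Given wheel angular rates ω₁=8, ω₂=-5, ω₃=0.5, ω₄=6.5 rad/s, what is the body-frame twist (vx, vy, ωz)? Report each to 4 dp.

(0.2500, -0.4750, -0.9722)

k = lx + ly = 0.1 + 0.08 = 0.1800
ω₁+ω₂+ω₃+ω₄ = 10.0000  →  vx = (0.1/4)·10.0000 = 0.2500
−ω₁+ω₂+ω₃−ω₄ = -19.0000  →  vy = (0.1/4)·-19.0000 = -0.4750
−ω₁+ω₂−ω₃+ω₄ = -7.0000  →  ωz = (0.1/0.7200)·-7.0000 = -0.9722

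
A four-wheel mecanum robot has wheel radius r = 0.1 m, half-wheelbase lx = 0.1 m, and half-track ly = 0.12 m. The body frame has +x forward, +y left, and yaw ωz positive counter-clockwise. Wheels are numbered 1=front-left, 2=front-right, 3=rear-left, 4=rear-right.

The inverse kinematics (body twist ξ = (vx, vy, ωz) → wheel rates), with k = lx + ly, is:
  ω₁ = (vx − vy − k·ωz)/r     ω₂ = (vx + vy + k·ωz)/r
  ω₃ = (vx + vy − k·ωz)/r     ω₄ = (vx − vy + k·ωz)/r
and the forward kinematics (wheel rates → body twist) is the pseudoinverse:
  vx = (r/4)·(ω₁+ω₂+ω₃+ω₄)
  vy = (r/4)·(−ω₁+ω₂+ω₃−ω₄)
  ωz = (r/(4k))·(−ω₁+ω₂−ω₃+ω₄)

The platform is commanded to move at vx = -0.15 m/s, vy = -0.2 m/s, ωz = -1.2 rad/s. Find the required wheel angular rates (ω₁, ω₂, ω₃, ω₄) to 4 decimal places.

k = lx + ly = 0.1 + 0.12 = 0.2200;  k·ωz = 0.2200·-1.2 = -0.2640
ω₁ (FL) = (vx − vy − k·ωz)/r = 0.3140/0.1 = 3.1400
ω₂ (FR) = (vx + vy + k·ωz)/r = -0.6140/0.1 = -6.1400
ω₃ (RL) = (vx + vy − k·ωz)/r = -0.0860/0.1 = -0.8600
ω₄ (RR) = (vx − vy + k·ωz)/r = -0.2140/0.1 = -2.1400

(3.1400, -6.1400, -0.8600, -2.1400)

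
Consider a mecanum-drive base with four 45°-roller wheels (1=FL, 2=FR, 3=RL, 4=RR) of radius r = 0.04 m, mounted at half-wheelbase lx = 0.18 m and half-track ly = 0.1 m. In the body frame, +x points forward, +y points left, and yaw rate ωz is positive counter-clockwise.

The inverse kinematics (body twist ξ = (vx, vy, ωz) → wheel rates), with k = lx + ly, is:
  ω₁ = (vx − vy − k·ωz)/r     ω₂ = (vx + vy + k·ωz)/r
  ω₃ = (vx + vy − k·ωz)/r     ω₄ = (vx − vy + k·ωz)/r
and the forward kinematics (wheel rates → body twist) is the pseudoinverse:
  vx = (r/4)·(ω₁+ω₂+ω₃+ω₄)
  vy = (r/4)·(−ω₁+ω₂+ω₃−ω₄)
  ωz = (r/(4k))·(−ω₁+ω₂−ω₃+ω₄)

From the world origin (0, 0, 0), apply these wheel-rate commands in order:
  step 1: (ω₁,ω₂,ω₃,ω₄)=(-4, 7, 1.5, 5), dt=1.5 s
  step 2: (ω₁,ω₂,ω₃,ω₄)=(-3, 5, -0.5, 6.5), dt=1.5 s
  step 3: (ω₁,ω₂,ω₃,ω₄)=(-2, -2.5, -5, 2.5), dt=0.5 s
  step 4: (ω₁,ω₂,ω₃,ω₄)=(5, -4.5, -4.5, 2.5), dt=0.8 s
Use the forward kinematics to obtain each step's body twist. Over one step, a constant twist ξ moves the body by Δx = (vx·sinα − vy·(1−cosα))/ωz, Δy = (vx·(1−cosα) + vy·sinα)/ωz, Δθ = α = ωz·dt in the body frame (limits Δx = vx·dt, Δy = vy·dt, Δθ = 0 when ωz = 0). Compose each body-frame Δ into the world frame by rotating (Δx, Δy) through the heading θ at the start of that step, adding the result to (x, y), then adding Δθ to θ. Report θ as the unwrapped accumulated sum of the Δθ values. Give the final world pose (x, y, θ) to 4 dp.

step 1: ξ=(vx,vy,ωz)=(0.0950, 0.0750, 0.5179), dt=1.5 → body Δ=(0.0871, 0.1541, 0.7768) → world pose (0.0871, 0.1541, 0.7768)
step 2: ξ=(vx,vy,ωz)=(0.0800, 0.0100, 0.5357), dt=1.5 → body Δ=(0.1018, 0.0591, 0.8036) → world pose (0.1182, 0.2676, 1.5804)
step 3: ξ=(vx,vy,ωz)=(-0.0700, -0.0800, 0.2500), dt=0.5 → body Δ=(-0.0324, -0.0421, 0.1250) → world pose (0.1606, 0.2356, 1.7054)
step 4: ξ=(vx,vy,ωz)=(-0.0150, -0.1650, -0.0893), dt=0.8 → body Δ=(-0.0167, -0.1315, -0.0714) → world pose (0.2931, 0.2367, 1.6339)

(0.2931, 0.2367, 1.6339)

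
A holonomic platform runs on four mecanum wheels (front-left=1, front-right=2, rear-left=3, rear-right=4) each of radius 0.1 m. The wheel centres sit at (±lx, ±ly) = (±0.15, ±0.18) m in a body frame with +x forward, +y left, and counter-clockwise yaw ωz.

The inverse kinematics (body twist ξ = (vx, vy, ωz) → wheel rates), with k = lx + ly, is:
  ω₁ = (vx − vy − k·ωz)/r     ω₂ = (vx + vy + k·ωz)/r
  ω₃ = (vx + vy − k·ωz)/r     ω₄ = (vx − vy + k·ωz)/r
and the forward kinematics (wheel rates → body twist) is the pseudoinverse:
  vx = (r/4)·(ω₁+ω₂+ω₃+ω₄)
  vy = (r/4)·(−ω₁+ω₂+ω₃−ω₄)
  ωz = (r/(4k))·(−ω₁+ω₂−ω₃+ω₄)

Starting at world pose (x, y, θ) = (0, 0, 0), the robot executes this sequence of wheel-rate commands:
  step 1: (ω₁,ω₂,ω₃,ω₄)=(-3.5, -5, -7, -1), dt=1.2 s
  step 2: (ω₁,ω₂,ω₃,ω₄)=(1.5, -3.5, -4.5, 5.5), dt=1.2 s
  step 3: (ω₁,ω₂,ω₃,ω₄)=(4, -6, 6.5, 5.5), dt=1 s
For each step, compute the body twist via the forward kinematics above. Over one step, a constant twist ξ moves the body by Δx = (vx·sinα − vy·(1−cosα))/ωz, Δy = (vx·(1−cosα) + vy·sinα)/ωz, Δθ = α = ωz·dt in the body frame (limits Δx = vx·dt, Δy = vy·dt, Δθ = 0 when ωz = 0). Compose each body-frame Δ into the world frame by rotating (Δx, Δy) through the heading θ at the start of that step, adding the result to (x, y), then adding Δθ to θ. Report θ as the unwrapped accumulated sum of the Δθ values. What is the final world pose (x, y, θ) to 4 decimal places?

(0.1187, -0.7872, 0.0303)

step 1: ξ=(vx,vy,ωz)=(-0.4125, -0.1875, 0.3409), dt=1.2 → body Δ=(-0.4359, -0.3186, 0.4091) → world pose (-0.4359, -0.3186, 0.4091)
step 2: ξ=(vx,vy,ωz)=(-0.0250, -0.3750, 0.3788), dt=1.2 → body Δ=(0.0715, -0.4414, 0.4545) → world pose (-0.1947, -0.6951, 0.8636)
step 3: ξ=(vx,vy,ωz)=(0.2500, -0.2250, -0.8333), dt=1.0 → body Δ=(0.1336, -0.2981, -0.8333) → world pose (0.1187, -0.7872, 0.0303)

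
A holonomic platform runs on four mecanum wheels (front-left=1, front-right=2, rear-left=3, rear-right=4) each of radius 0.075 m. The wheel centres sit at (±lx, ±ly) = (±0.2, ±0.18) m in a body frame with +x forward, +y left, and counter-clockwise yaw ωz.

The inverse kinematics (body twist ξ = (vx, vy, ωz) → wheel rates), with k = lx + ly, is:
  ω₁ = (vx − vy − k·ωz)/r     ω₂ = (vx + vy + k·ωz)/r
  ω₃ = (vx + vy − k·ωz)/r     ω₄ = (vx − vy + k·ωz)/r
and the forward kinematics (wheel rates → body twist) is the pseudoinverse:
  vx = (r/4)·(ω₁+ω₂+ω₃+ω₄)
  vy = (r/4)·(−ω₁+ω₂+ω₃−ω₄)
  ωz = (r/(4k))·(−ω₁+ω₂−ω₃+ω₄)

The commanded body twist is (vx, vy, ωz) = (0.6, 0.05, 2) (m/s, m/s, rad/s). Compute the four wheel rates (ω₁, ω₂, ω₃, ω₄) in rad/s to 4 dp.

(-2.8000, 18.8000, -1.4667, 17.4667)

k = lx + ly = 0.2 + 0.18 = 0.3800;  k·ωz = 0.3800·2 = 0.7600
ω₁ (FL) = (vx − vy − k·ωz)/r = -0.2100/0.075 = -2.8000
ω₂ (FR) = (vx + vy + k·ωz)/r = 1.4100/0.075 = 18.8000
ω₃ (RL) = (vx + vy − k·ωz)/r = -0.1100/0.075 = -1.4667
ω₄ (RR) = (vx − vy + k·ωz)/r = 1.3100/0.075 = 17.4667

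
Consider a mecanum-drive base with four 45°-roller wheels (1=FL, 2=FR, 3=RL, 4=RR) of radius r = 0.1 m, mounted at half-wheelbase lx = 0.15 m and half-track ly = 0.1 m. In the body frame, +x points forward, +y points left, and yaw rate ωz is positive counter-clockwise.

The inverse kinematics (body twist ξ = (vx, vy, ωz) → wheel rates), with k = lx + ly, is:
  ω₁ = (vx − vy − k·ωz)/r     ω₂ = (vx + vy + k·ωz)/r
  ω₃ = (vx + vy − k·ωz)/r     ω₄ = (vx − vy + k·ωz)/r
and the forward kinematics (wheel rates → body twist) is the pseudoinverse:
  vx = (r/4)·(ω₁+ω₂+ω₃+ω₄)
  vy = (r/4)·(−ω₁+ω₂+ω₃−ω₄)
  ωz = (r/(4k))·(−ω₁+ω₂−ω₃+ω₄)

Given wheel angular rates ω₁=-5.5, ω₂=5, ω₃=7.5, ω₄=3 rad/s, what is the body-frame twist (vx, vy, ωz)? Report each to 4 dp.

k = lx + ly = 0.15 + 0.1 = 0.2500
ω₁+ω₂+ω₃+ω₄ = 10.0000  →  vx = (0.1/4)·10.0000 = 0.2500
−ω₁+ω₂+ω₃−ω₄ = 15.0000  →  vy = (0.1/4)·15.0000 = 0.3750
−ω₁+ω₂−ω₃+ω₄ = 6.0000  →  ωz = (0.1/1.0000)·6.0000 = 0.6000

(0.2500, 0.3750, 0.6000)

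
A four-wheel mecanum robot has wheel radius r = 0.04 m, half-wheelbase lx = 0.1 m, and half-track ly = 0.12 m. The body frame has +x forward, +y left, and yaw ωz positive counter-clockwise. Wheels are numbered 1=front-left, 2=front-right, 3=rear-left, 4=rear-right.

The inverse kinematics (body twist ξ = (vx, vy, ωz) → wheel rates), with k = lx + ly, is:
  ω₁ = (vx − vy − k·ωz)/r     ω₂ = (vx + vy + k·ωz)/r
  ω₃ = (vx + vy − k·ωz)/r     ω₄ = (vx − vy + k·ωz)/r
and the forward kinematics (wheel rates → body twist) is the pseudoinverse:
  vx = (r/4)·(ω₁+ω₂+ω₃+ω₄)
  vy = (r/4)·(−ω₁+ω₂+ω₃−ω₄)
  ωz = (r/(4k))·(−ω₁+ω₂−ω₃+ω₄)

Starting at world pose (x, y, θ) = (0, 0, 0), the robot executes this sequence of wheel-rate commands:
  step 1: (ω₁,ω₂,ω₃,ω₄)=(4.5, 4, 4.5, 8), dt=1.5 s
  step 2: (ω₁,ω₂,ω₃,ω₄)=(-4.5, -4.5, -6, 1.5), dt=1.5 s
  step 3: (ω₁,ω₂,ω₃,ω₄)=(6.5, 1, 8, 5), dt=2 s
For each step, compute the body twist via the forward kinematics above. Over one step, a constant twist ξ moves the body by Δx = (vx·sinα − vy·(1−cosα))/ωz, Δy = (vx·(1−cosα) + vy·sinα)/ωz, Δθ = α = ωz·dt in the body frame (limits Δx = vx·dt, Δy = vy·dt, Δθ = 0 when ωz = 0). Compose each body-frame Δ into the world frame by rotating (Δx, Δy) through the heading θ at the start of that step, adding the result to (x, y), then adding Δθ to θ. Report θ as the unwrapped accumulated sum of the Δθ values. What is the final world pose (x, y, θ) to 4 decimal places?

step 1: ξ=(vx,vy,ωz)=(0.2100, -0.0400, 0.1364), dt=1.5 → body Δ=(0.3189, -0.0275, 0.2045) → world pose (0.3189, -0.0275, 0.2045)
step 2: ξ=(vx,vy,ωz)=(-0.1350, -0.0750, 0.3409), dt=1.5 → body Δ=(-0.1656, -0.1583, 0.5114) → world pose (0.1889, -0.2161, 0.7159)
step 3: ξ=(vx,vy,ωz)=(0.2050, -0.0250, -0.3864), dt=2.0 → body Δ=(0.3520, -0.1959, -0.7727) → world pose (0.5830, -0.1329, -0.0568)

(0.5830, -0.1329, -0.0568)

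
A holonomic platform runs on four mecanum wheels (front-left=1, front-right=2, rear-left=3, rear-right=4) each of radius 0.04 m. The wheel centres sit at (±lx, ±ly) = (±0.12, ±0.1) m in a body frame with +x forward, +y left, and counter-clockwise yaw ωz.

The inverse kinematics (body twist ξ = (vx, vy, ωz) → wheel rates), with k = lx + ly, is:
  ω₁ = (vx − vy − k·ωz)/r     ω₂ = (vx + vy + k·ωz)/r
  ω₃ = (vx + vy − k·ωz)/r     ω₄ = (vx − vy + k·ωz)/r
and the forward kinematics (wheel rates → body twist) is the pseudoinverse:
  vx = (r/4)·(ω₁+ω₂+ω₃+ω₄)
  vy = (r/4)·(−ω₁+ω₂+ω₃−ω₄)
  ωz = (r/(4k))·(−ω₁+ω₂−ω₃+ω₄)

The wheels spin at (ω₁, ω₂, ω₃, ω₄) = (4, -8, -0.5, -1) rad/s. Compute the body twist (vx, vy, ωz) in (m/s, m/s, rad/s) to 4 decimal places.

(-0.0550, -0.1150, -0.5682)

k = lx + ly = 0.12 + 0.1 = 0.2200
ω₁+ω₂+ω₃+ω₄ = -5.5000  →  vx = (0.04/4)·-5.5000 = -0.0550
−ω₁+ω₂+ω₃−ω₄ = -11.5000  →  vy = (0.04/4)·-11.5000 = -0.1150
−ω₁+ω₂−ω₃+ω₄ = -12.5000  →  ωz = (0.04/0.8800)·-12.5000 = -0.5682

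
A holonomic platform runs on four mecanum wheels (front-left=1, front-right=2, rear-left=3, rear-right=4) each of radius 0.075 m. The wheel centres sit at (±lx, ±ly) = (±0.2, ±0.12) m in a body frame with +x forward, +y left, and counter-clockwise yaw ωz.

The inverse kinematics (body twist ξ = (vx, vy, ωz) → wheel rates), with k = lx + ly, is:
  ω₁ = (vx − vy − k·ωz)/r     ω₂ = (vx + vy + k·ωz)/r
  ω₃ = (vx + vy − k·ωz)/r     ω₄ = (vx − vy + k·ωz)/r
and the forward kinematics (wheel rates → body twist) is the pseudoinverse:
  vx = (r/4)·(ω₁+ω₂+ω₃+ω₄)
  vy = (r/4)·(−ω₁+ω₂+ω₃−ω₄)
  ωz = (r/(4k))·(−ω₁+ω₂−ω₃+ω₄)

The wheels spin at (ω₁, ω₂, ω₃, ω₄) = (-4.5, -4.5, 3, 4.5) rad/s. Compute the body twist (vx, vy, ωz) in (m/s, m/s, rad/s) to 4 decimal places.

(-0.0281, -0.0281, 0.0879)

k = lx + ly = 0.2 + 0.12 = 0.3200
ω₁+ω₂+ω₃+ω₄ = -1.5000  →  vx = (0.075/4)·-1.5000 = -0.0281
−ω₁+ω₂+ω₃−ω₄ = -1.5000  →  vy = (0.075/4)·-1.5000 = -0.0281
−ω₁+ω₂−ω₃+ω₄ = 1.5000  →  ωz = (0.075/1.2800)·1.5000 = 0.0879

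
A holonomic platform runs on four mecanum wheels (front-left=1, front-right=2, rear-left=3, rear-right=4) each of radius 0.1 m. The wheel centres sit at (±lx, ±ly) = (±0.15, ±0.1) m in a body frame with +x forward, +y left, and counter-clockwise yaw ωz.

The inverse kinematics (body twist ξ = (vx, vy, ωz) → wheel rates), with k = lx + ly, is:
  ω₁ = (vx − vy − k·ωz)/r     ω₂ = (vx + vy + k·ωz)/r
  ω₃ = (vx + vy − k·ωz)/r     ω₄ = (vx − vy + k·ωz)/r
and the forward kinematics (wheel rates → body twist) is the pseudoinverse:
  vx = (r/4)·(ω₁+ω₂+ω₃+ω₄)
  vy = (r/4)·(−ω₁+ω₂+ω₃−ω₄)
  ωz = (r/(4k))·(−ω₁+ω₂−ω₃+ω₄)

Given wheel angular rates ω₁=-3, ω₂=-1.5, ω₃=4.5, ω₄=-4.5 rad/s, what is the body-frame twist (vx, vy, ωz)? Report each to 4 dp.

(-0.1125, 0.2625, -0.7500)

k = lx + ly = 0.15 + 0.1 = 0.2500
ω₁+ω₂+ω₃+ω₄ = -4.5000  →  vx = (0.1/4)·-4.5000 = -0.1125
−ω₁+ω₂+ω₃−ω₄ = 10.5000  →  vy = (0.1/4)·10.5000 = 0.2625
−ω₁+ω₂−ω₃+ω₄ = -7.5000  →  ωz = (0.1/1.0000)·-7.5000 = -0.7500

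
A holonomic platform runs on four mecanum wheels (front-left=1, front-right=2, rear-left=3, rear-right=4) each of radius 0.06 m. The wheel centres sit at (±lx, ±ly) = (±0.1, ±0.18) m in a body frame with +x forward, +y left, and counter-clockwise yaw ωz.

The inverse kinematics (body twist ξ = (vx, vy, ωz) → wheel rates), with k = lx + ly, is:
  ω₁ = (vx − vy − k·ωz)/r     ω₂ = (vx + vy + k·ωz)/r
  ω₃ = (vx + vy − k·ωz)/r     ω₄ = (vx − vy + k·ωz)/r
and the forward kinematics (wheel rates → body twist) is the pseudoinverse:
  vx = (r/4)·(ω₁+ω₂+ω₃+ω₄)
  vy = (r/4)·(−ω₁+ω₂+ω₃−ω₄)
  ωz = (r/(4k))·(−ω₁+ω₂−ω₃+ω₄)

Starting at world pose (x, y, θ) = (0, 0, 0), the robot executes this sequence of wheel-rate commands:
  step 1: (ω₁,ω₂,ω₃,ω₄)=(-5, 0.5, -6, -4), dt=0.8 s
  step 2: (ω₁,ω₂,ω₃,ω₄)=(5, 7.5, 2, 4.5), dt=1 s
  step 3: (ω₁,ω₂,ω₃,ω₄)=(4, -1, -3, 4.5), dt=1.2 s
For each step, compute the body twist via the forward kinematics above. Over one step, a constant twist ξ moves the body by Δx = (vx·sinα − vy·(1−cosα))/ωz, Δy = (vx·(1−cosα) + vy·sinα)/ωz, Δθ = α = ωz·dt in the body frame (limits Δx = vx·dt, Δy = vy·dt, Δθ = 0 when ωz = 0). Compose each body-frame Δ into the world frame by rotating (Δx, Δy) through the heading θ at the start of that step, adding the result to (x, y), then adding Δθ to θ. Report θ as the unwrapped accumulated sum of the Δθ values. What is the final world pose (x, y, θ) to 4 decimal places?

(0.2804, 0.0125, 0.7500)

step 1: ξ=(vx,vy,ωz)=(-0.2175, 0.0525, 0.4018), dt=0.8 → body Δ=(-0.1777, 0.0136, 0.3214) → world pose (-0.1777, 0.0136, 0.3214)
step 2: ξ=(vx,vy,ωz)=(0.2850, 0.0000, 0.2679), dt=1.0 → body Δ=(0.2816, 0.0379, 0.2679) → world pose (0.0775, 0.1385, 0.5893)
step 3: ξ=(vx,vy,ωz)=(0.0675, -0.1875, 0.1339), dt=1.2 → body Δ=(0.0987, -0.2175, 0.1607) → world pose (0.2804, 0.0125, 0.7500)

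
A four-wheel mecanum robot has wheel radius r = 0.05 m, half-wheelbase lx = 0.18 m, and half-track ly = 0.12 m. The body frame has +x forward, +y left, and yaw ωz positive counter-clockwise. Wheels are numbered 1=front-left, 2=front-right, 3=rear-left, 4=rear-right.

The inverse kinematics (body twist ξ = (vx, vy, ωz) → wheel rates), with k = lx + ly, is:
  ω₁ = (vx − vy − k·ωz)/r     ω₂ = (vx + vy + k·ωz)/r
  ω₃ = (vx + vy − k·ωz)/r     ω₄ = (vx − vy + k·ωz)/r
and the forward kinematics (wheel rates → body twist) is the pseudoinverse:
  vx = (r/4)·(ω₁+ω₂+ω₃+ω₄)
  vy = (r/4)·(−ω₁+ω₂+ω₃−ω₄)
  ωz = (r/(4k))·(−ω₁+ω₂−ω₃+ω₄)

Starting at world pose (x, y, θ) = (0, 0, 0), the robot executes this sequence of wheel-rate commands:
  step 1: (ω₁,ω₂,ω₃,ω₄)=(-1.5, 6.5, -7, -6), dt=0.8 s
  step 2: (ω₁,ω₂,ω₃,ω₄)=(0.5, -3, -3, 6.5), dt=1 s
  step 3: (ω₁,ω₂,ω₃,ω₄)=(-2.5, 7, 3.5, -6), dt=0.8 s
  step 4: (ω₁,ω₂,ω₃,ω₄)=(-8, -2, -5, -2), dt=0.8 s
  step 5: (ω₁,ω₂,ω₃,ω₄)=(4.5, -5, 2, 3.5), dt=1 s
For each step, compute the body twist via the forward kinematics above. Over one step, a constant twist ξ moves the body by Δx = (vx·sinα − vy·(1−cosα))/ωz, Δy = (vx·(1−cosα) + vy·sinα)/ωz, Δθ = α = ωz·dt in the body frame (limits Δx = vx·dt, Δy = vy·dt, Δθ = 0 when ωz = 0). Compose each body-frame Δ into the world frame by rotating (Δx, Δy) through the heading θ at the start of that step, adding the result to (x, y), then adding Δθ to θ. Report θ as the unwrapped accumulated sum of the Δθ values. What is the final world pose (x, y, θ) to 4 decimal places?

step 1: ξ=(vx,vy,ωz)=(-0.1000, 0.0875, 0.3750), dt=0.8 → body Δ=(-0.0892, 0.0570, 0.3000) → world pose (-0.0892, 0.0570, 0.3000)
step 2: ξ=(vx,vy,ωz)=(0.0125, -0.1625, 0.2500), dt=1.0 → body Δ=(0.0326, -0.1593, 0.2500) → world pose (-0.0110, -0.0855, 0.5500)
step 3: ξ=(vx,vy,ωz)=(0.0250, 0.2375, 0.0000), dt=0.8 → body Δ=(0.0200, 0.1900, 0.0000) → world pose (-0.0933, 0.0870, 0.5500)
step 4: ξ=(vx,vy,ωz)=(-0.2125, 0.0375, 0.3750), dt=0.8 → body Δ=(-0.1719, 0.0042, 0.3000) → world pose (-0.2421, 0.0007, 0.8500)
step 5: ξ=(vx,vy,ωz)=(0.0625, -0.1375, -0.3333), dt=1.0 → body Δ=(0.0386, -0.1453, -0.3333) → world pose (-0.1074, -0.0661, 0.5167)

(-0.1074, -0.0661, 0.5167)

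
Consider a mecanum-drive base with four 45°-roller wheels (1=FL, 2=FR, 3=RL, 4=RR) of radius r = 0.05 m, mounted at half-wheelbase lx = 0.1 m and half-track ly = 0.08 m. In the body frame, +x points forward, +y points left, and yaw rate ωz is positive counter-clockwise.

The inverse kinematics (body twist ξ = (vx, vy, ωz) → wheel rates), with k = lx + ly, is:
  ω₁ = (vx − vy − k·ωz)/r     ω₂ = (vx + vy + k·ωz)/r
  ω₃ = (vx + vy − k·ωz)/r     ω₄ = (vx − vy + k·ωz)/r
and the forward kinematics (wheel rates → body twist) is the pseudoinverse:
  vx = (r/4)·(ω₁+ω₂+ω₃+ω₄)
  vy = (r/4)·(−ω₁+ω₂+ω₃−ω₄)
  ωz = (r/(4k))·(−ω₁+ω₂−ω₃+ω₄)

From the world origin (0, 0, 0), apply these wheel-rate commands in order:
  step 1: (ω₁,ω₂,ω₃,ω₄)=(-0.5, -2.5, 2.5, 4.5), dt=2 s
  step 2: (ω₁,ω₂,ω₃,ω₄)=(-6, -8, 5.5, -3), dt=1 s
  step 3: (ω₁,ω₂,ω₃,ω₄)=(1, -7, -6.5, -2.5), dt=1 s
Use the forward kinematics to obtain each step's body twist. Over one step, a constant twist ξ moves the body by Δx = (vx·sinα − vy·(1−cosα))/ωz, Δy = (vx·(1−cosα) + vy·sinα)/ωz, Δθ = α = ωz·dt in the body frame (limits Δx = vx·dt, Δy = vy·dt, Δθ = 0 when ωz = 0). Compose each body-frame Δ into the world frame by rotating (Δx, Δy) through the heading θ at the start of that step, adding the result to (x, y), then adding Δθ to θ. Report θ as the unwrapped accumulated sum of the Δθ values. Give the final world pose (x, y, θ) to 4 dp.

(-0.2379, 0.0703, -1.0069)

step 1: ξ=(vx,vy,ωz)=(0.0500, -0.0500, 0.0000), dt=2.0 → body Δ=(0.1000, -0.1000, 0.0000) → world pose (0.1000, -0.1000, 0.0000)
step 2: ξ=(vx,vy,ωz)=(-0.1438, 0.0813, -0.7292), dt=1.0 → body Δ=(-0.1030, 0.1244, -0.7292) → world pose (-0.0030, 0.0244, -0.7292)
step 3: ξ=(vx,vy,ωz)=(-0.1875, -0.1500, -0.2778), dt=1.0 → body Δ=(-0.2058, -0.1222, -0.2778) → world pose (-0.2379, 0.0703, -1.0069)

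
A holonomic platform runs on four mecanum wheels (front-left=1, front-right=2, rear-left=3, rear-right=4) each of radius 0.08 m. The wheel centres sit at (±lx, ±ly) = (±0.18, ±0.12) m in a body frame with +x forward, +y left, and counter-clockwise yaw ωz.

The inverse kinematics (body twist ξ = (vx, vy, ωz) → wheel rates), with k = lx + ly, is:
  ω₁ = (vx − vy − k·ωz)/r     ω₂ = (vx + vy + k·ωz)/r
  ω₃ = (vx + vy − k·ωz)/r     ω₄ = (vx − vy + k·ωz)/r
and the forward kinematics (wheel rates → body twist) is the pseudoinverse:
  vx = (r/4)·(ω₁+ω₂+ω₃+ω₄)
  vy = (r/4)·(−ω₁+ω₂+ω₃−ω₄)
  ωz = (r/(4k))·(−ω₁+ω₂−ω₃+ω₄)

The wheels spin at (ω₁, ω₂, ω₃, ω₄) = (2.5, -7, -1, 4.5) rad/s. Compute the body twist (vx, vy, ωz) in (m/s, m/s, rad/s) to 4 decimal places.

k = lx + ly = 0.18 + 0.12 = 0.3000
ω₁+ω₂+ω₃+ω₄ = -1.0000  →  vx = (0.08/4)·-1.0000 = -0.0200
−ω₁+ω₂+ω₃−ω₄ = -15.0000  →  vy = (0.08/4)·-15.0000 = -0.3000
−ω₁+ω₂−ω₃+ω₄ = -4.0000  →  ωz = (0.08/1.2000)·-4.0000 = -0.2667

(-0.0200, -0.3000, -0.2667)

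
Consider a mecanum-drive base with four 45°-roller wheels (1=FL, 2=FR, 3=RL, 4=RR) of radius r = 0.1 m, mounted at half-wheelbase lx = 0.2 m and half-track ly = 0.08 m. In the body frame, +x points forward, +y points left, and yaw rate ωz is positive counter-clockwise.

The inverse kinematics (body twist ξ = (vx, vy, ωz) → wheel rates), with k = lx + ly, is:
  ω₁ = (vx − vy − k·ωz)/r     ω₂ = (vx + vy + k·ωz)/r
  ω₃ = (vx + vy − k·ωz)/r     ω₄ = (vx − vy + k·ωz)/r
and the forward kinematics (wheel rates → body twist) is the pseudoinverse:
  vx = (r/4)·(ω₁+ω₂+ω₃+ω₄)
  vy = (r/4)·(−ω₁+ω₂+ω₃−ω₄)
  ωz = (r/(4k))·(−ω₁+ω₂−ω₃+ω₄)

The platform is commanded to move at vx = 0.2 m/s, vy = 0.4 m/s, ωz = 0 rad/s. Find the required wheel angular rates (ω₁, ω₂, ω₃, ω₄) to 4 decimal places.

(-2.0000, 6.0000, 6.0000, -2.0000)

k = lx + ly = 0.2 + 0.08 = 0.2800;  k·ωz = 0.2800·0 = 0.0000
ω₁ (FL) = (vx − vy − k·ωz)/r = -0.2000/0.1 = -2.0000
ω₂ (FR) = (vx + vy + k·ωz)/r = 0.6000/0.1 = 6.0000
ω₃ (RL) = (vx + vy − k·ωz)/r = 0.6000/0.1 = 6.0000
ω₄ (RR) = (vx − vy + k·ωz)/r = -0.2000/0.1 = -2.0000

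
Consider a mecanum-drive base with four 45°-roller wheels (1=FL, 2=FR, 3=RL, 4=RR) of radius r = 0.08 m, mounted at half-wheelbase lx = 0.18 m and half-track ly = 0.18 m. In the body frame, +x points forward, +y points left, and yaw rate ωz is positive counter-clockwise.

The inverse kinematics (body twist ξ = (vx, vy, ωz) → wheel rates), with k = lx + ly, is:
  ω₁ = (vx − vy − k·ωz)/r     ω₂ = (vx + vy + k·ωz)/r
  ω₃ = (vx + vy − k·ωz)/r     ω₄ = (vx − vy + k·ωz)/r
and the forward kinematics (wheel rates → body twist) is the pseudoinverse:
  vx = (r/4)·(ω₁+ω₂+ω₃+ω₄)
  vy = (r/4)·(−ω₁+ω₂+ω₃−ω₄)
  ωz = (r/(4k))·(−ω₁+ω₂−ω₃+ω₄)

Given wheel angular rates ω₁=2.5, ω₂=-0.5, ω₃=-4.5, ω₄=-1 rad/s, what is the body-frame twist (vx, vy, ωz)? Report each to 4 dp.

k = lx + ly = 0.18 + 0.18 = 0.3600
ω₁+ω₂+ω₃+ω₄ = -3.5000  →  vx = (0.08/4)·-3.5000 = -0.0700
−ω₁+ω₂+ω₃−ω₄ = -6.5000  →  vy = (0.08/4)·-6.5000 = -0.1300
−ω₁+ω₂−ω₃+ω₄ = 0.5000  →  ωz = (0.08/1.4400)·0.5000 = 0.0278

(-0.0700, -0.1300, 0.0278)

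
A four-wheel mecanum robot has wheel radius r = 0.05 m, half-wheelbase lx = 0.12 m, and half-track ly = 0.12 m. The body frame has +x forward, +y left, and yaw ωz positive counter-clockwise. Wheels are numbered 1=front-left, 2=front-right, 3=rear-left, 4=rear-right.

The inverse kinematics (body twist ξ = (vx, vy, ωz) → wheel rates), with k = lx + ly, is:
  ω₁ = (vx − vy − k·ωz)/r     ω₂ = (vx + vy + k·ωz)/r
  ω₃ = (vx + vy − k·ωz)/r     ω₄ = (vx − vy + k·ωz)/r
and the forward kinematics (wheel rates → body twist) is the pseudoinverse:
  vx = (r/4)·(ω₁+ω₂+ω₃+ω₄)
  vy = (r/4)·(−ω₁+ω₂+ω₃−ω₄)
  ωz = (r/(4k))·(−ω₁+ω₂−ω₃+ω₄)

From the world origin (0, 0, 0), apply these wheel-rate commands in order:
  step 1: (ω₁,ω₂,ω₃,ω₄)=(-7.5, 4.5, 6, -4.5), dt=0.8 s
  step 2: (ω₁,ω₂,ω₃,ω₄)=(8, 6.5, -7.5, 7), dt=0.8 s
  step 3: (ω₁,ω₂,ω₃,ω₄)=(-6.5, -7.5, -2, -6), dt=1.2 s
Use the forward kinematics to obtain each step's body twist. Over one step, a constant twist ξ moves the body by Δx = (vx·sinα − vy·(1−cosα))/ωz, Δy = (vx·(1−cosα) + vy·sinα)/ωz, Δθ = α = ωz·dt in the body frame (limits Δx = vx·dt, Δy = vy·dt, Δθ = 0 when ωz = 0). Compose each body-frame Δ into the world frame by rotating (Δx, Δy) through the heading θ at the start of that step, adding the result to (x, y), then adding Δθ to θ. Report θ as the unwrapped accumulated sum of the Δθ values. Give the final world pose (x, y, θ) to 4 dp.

step 1: ξ=(vx,vy,ωz)=(-0.0187, 0.2812, 0.0781), dt=0.8 → body Δ=(-0.0220, 0.2244, 0.0625) → world pose (-0.0220, 0.2244, 0.0625)
step 2: ξ=(vx,vy,ωz)=(0.1750, -0.2000, 0.6771), dt=0.8 → body Δ=(0.1755, -0.1153, 0.5417) → world pose (0.1604, 0.1203, 0.6042)
step 3: ξ=(vx,vy,ωz)=(-0.2750, 0.0375, -0.2604), dt=1.2 → body Δ=(-0.3177, 0.0954, -0.3125) → world pose (-0.1553, 0.0183, 0.2917)

(-0.1553, 0.0183, 0.2917)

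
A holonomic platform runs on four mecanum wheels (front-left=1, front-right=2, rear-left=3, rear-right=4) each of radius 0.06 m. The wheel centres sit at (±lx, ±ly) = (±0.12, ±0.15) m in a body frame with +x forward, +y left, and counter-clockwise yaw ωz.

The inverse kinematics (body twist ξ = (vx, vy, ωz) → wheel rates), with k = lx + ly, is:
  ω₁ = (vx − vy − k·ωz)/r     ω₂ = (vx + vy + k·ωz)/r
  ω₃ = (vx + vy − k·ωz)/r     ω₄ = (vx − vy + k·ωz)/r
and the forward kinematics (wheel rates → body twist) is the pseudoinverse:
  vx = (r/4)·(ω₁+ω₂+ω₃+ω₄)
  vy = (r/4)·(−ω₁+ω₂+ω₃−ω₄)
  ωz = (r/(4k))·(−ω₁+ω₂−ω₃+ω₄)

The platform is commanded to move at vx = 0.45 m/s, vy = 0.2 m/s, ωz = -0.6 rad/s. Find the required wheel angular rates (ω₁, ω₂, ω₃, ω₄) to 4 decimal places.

k = lx + ly = 0.12 + 0.15 = 0.2700;  k·ωz = 0.2700·-0.6 = -0.1620
ω₁ (FL) = (vx − vy − k·ωz)/r = 0.4120/0.06 = 6.8667
ω₂ (FR) = (vx + vy + k·ωz)/r = 0.4880/0.06 = 8.1333
ω₃ (RL) = (vx + vy − k·ωz)/r = 0.8120/0.06 = 13.5333
ω₄ (RR) = (vx − vy + k·ωz)/r = 0.0880/0.06 = 1.4667

(6.8667, 8.1333, 13.5333, 1.4667)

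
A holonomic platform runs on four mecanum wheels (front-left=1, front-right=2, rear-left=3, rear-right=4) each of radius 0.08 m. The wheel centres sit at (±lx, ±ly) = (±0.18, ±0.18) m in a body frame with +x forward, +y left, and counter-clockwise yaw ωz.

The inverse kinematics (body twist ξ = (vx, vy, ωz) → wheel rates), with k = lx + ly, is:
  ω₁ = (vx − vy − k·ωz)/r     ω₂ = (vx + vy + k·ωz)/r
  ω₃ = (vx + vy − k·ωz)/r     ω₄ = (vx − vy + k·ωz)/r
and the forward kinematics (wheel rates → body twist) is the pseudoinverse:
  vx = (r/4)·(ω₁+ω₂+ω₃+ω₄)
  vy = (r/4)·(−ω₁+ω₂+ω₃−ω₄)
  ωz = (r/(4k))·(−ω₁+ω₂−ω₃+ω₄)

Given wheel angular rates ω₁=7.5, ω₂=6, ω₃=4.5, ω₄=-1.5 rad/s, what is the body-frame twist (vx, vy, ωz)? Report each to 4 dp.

(0.3300, 0.0900, -0.4167)

k = lx + ly = 0.18 + 0.18 = 0.3600
ω₁+ω₂+ω₃+ω₄ = 16.5000  →  vx = (0.08/4)·16.5000 = 0.3300
−ω₁+ω₂+ω₃−ω₄ = 4.5000  →  vy = (0.08/4)·4.5000 = 0.0900
−ω₁+ω₂−ω₃+ω₄ = -7.5000  →  ωz = (0.08/1.4400)·-7.5000 = -0.4167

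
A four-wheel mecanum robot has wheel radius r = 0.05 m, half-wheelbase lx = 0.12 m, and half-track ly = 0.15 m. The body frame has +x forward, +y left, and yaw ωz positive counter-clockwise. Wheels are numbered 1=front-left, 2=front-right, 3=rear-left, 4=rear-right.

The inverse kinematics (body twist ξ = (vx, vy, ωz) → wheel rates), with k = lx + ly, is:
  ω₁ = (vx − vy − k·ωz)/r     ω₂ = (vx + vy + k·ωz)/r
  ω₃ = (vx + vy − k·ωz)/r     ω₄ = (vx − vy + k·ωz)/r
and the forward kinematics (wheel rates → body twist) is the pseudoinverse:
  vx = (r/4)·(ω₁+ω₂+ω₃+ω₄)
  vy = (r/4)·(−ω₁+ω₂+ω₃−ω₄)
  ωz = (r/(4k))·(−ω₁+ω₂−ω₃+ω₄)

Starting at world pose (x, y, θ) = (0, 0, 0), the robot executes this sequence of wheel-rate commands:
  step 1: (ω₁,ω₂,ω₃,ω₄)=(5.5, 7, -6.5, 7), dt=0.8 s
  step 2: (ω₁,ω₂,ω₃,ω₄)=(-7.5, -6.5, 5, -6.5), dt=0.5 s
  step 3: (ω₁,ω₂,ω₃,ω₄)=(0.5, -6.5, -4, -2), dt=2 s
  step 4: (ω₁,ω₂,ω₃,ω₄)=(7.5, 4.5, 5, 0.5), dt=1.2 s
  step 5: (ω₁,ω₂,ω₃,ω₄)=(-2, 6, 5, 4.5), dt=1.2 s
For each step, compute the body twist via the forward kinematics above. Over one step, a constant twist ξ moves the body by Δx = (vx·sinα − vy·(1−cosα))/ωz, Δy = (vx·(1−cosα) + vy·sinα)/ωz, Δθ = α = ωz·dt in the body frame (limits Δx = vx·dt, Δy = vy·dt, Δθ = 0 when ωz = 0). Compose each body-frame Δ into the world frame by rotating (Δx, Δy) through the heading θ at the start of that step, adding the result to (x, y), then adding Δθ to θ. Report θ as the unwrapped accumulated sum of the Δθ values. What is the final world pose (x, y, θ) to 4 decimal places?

step 1: ξ=(vx,vy,ωz)=(0.1625, -0.1500, 0.6944), dt=0.8 → body Δ=(0.1559, -0.0787, 0.5556) → world pose (0.1559, -0.0787, 0.5556)
step 2: ξ=(vx,vy,ωz)=(-0.1938, 0.1562, -0.4861), dt=0.5 → body Δ=(-0.0865, 0.0891, -0.2431) → world pose (0.0355, -0.0487, 0.3125)
step 3: ξ=(vx,vy,ωz)=(-0.1500, -0.1125, -0.2315), dt=2.0 → body Δ=(-0.3406, -0.1488, -0.4630) → world pose (-0.2429, -0.2950, -0.1505)
step 4: ξ=(vx,vy,ωz)=(0.2188, 0.0188, -0.3472), dt=1.2 → body Δ=(0.2596, -0.0320, -0.4167) → world pose (0.0090, -0.3656, -0.5671)
step 5: ξ=(vx,vy,ωz)=(0.1688, 0.1063, 0.3472), dt=1.2 → body Δ=(0.1705, 0.1654, 0.4167) → world pose (0.2417, -0.3177, -0.1505)

(0.2417, -0.3177, -0.1505)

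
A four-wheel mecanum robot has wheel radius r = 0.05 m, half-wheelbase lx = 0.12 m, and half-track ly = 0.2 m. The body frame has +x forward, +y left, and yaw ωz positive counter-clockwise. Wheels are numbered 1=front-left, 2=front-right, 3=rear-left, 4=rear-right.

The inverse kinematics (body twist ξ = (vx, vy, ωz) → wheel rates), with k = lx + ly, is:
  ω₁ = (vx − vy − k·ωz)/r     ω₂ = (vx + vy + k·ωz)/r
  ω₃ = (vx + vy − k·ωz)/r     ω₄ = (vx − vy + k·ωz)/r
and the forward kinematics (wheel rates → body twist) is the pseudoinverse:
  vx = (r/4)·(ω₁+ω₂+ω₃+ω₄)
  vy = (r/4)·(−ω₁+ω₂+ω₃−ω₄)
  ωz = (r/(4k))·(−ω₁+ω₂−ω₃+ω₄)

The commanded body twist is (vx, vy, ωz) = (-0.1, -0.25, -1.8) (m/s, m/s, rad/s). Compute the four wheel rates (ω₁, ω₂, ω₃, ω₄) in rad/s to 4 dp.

(14.5200, -18.5200, 4.5200, -8.5200)

k = lx + ly = 0.12 + 0.2 = 0.3200;  k·ωz = 0.3200·-1.8 = -0.5760
ω₁ (FL) = (vx − vy − k·ωz)/r = 0.7260/0.05 = 14.5200
ω₂ (FR) = (vx + vy + k·ωz)/r = -0.9260/0.05 = -18.5200
ω₃ (RL) = (vx + vy − k·ωz)/r = 0.2260/0.05 = 4.5200
ω₄ (RR) = (vx − vy + k·ωz)/r = -0.4260/0.05 = -8.5200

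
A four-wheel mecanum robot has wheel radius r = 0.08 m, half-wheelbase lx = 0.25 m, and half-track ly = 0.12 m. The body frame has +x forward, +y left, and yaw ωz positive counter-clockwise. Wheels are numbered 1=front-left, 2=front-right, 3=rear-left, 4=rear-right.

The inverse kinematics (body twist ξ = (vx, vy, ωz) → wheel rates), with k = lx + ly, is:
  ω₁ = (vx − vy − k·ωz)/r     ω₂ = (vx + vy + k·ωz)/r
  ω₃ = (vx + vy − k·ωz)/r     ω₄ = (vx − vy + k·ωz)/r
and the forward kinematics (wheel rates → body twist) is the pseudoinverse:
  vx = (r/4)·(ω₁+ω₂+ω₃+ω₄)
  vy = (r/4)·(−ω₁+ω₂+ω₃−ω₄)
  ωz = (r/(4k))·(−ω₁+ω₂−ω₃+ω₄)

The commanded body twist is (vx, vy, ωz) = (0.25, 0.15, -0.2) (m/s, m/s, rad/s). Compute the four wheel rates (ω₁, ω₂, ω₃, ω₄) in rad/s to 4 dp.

k = lx + ly = 0.25 + 0.12 = 0.3700;  k·ωz = 0.3700·-0.2 = -0.0740
ω₁ (FL) = (vx − vy − k·ωz)/r = 0.1740/0.08 = 2.1750
ω₂ (FR) = (vx + vy + k·ωz)/r = 0.3260/0.08 = 4.0750
ω₃ (RL) = (vx + vy − k·ωz)/r = 0.4740/0.08 = 5.9250
ω₄ (RR) = (vx − vy + k·ωz)/r = 0.0260/0.08 = 0.3250

(2.1750, 4.0750, 5.9250, 0.3250)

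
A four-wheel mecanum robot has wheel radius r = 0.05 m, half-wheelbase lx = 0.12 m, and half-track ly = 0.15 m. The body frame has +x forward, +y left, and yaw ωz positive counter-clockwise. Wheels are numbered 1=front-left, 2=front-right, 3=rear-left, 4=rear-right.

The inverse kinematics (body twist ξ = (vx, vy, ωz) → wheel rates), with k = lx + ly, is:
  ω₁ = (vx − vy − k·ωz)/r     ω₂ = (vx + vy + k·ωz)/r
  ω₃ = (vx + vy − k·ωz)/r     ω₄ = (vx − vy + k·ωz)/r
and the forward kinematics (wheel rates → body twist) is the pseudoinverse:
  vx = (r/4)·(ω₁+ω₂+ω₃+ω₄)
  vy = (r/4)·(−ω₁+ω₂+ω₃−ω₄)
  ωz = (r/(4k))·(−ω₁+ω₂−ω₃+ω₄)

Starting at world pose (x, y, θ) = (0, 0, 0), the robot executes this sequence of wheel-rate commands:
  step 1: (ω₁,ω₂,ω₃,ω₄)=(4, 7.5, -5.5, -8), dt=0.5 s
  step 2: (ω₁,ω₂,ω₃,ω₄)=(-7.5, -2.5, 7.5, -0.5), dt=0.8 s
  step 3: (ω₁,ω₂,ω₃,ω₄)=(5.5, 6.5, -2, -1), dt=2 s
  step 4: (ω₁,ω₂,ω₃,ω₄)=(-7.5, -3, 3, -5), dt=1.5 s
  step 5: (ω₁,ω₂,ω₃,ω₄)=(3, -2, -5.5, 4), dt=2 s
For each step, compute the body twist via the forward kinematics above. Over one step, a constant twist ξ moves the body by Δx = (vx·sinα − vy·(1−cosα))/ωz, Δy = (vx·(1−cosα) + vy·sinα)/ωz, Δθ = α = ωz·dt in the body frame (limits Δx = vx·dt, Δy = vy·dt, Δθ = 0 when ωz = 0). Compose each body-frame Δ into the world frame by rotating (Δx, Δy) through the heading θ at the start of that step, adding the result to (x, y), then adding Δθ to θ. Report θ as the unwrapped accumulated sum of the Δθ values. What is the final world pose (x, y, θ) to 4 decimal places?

step 1: ξ=(vx,vy,ωz)=(-0.0250, 0.0750, 0.0463), dt=0.5 → body Δ=(-0.0129, 0.0374, 0.0231) → world pose (-0.0129, 0.0374, 0.0231)
step 2: ξ=(vx,vy,ωz)=(-0.0375, 0.1625, -0.1389), dt=0.8 → body Δ=(-0.0227, 0.1314, -0.1111) → world pose (-0.0387, 0.1682, -0.0880)
step 3: ξ=(vx,vy,ωz)=(0.1125, 0.0000, 0.0926), dt=2.0 → body Δ=(0.2237, 0.0208, 0.1852) → world pose (0.1860, 0.1692, 0.0972)
step 4: ξ=(vx,vy,ωz)=(-0.1562, 0.1562, -0.1620), dt=1.5 → body Δ=(-0.2037, 0.2604, -0.2431) → world pose (-0.0421, 0.4086, -0.1458)
step 5: ξ=(vx,vy,ωz)=(-0.0062, -0.1813, 0.2083), dt=2.0 → body Δ=(0.0623, -0.3547, 0.4167) → world pose (-0.0320, 0.0487, 0.2708)

(-0.0320, 0.0487, 0.2708)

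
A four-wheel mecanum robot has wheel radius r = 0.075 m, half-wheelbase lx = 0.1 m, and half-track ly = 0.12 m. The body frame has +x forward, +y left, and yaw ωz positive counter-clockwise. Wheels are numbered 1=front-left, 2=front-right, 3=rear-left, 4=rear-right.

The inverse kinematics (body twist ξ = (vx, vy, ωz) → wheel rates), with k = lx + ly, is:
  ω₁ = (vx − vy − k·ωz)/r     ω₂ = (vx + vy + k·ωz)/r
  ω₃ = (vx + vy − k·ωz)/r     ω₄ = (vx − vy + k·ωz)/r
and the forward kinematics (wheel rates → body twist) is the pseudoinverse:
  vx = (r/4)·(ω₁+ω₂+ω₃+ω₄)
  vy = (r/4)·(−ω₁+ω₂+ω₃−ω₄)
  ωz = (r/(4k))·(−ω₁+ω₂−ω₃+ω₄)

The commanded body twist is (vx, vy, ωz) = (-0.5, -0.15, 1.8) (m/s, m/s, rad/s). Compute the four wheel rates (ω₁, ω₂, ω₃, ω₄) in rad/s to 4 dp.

k = lx + ly = 0.1 + 0.12 = 0.2200;  k·ωz = 0.2200·1.8 = 0.3960
ω₁ (FL) = (vx − vy − k·ωz)/r = -0.7460/0.075 = -9.9467
ω₂ (FR) = (vx + vy + k·ωz)/r = -0.2540/0.075 = -3.3867
ω₃ (RL) = (vx + vy − k·ωz)/r = -1.0460/0.075 = -13.9467
ω₄ (RR) = (vx − vy + k·ωz)/r = 0.0460/0.075 = 0.6133

(-9.9467, -3.3867, -13.9467, 0.6133)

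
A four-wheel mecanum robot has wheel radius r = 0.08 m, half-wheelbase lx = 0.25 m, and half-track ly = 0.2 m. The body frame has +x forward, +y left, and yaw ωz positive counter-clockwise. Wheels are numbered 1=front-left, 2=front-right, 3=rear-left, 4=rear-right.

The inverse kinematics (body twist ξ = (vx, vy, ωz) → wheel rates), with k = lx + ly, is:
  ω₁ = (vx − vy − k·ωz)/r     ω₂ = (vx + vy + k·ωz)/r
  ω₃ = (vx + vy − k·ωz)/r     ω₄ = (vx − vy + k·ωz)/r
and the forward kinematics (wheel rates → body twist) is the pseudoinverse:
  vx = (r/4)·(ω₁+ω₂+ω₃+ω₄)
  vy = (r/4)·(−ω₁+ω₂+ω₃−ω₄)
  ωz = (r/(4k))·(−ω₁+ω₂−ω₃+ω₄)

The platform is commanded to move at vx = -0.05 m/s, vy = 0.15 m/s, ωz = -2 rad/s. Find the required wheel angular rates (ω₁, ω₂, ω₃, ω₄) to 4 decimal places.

(8.7500, -10.0000, 12.5000, -13.7500)

k = lx + ly = 0.25 + 0.2 = 0.4500;  k·ωz = 0.4500·-2 = -0.9000
ω₁ (FL) = (vx − vy − k·ωz)/r = 0.7000/0.08 = 8.7500
ω₂ (FR) = (vx + vy + k·ωz)/r = -0.8000/0.08 = -10.0000
ω₃ (RL) = (vx + vy − k·ωz)/r = 1.0000/0.08 = 12.5000
ω₄ (RR) = (vx − vy + k·ωz)/r = -1.1000/0.08 = -13.7500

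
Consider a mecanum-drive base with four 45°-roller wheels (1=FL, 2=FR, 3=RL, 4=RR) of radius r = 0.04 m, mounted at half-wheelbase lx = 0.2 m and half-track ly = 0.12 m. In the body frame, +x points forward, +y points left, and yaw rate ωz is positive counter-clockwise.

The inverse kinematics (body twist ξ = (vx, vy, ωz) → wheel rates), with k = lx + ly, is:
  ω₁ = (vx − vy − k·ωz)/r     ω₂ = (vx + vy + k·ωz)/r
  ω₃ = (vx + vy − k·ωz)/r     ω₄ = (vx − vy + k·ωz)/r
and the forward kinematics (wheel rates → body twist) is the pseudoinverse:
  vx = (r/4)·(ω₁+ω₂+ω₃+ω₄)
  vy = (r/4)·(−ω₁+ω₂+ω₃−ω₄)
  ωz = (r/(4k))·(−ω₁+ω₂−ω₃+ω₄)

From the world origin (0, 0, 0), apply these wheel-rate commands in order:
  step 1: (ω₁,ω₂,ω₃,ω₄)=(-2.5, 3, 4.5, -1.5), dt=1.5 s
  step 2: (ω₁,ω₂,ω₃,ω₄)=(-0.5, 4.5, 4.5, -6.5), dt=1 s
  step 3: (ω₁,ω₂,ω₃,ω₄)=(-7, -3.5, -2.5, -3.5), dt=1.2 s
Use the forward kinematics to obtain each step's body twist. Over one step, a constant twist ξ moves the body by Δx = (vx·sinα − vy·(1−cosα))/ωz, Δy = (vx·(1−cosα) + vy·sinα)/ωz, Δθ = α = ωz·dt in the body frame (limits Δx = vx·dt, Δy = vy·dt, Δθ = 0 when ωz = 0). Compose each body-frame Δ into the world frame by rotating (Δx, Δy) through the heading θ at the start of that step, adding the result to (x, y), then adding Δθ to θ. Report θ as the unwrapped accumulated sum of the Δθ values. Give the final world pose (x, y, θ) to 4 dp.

step 1: ξ=(vx,vy,ωz)=(0.0350, 0.1150, -0.0156), dt=1.5 → body Δ=(0.0545, 0.1719, -0.0234) → world pose (0.0545, 0.1719, -0.0234)
step 2: ξ=(vx,vy,ωz)=(0.0200, 0.1600, -0.1875), dt=1.0 → body Δ=(0.0348, 0.1572, -0.1875) → world pose (0.0930, 0.3282, -0.2109)
step 3: ξ=(vx,vy,ωz)=(-0.1650, 0.0450, 0.0781), dt=1.2 → body Δ=(-0.2002, 0.0446, 0.0938) → world pose (-0.0934, 0.4138, -0.1172)

(-0.0934, 0.4138, -0.1172)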